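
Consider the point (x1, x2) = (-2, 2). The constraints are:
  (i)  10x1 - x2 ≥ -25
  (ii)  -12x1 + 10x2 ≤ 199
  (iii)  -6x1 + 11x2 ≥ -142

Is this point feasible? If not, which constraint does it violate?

(i): -22 ≥ -25 ✓
(ii): 44 ≤ 199 ✓
(iii): 34 ≥ -142 ✓

feasible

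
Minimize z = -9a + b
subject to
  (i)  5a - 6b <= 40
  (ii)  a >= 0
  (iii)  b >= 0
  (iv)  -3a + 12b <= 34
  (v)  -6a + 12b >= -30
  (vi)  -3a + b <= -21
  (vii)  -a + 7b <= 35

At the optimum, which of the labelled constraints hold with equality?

(i) and (iv)

Feasible corners and z = -9a + b:
  (114/7, 145/21) → z = -419/3
  (25/2, 15/4) → z = -435/4
  (26/3, 5) → z = -73
  (37/5, 6/5) → z = -327/5

The minimum is at (114/7, 145/21). Substituting into each constraint, equality holds for (i) and (iv); the remaining constraints have slack.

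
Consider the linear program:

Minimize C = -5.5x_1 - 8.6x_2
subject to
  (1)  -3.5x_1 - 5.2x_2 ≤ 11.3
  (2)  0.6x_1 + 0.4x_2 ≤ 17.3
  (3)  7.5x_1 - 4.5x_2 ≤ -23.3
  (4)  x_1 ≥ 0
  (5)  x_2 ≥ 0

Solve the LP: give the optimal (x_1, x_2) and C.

Extreme points and C = -5.5x_1 - 8.6x_2:
  (6853/570, 4791/190) → C = -1612993/5700
  (0, 173/4) → C = -7439/20
  (0, 233/45) → C = -10019/225

x_1 = 0, x_2 = 43.25, minimum C = -371.95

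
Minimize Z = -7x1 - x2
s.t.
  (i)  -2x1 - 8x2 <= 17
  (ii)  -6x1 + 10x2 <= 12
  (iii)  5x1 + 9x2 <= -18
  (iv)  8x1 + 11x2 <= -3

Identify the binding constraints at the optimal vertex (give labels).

Feasible corners and Z = -7x1 - x2:
  (-133/34, -39/34) → Z = 485/17
  (9/22, -49/22) → Z = -7/11
  (-36/13, -6/13) → Z = 258/13

The minimum is at (9/22, -49/22). Substituting into each constraint, equality holds for (i) and (iii); the remaining constraints have slack.

(i) and (iii)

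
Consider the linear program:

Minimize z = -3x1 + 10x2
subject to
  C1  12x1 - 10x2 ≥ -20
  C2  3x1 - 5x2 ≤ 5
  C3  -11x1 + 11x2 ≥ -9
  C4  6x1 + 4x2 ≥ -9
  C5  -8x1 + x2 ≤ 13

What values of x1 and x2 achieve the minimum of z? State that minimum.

x1 = -25/42, x2 = -19/14, minimum z = -165/14

Vertices and z = -3x1 + 10x2:
  (-85/54, 1/9) → z = 35/6
  (-5/11, -14/11) → z = -125/11
  (-25/42, -19/14) → z = -165/14
The feasible region is unbounded (it extends along (5, 6), (1, 1)), but z strictly increases along every unbounded feasible direction, so there is no improving ray and the minimum is attained at a vertex.

The optimum lies where 3x1 - 5x2 = 5 and 6x1 + 4x2 = -9.
Solving simultaneously gives x1 = -25/42, x2 = -19/14.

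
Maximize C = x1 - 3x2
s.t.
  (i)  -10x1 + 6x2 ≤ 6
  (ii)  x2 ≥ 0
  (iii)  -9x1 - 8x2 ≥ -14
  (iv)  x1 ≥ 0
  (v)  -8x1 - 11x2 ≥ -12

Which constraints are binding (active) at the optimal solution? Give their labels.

Corner points and C = x1 - 3x2:
  (0, 1) → C = -3
  (3/79, 84/79) → C = -249/79
  (0, 0) → C = 0
  (3/2, 0) → C = 3/2

The maximum is at (3/2, 0). Substituting into each constraint, equality holds for (ii) and (v); the remaining constraints have slack.

(ii) and (v)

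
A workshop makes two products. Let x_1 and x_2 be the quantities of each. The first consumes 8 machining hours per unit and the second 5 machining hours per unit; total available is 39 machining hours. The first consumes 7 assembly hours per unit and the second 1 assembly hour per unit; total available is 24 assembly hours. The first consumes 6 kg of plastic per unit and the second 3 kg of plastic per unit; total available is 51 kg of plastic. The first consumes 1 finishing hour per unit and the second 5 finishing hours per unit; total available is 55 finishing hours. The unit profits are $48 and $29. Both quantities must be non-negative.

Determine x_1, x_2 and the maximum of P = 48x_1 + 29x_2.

The binding constraints are 8x_1 + 5x_2 = 39 and 7x_1 + x_2 = 24.
Solving simultaneously gives x_1 = 3, x_2 = 3.

x_1 = 3, x_2 = 3, maximum P = 231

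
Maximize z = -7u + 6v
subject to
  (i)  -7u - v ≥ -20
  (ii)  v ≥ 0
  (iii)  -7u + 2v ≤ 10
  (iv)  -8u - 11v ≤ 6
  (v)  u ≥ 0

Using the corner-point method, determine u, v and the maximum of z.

u = 10/7, v = 10, maximum z = 50

Feasible corners and z = -7u + 6v:
  (20/7, 0) → z = -20
  (10/7, 10) → z = 50
  (0, 0) → z = 0
  (0, 5) → z = 30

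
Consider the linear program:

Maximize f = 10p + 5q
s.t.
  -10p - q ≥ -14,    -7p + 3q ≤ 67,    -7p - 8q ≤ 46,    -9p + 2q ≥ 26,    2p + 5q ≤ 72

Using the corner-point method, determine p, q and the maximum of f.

Feasible corners and f = 10p + 5q:
  (2/29, 386/29) → f = 1950/29
  (-1/24, 173/12) → f = 215/3
  (-674/77, 21/11) → f = -6005/77
  (-119/41, 638/41) → f = 2000/41
  (-150/43, -116/43) → f = -2080/43

The binding constraints are -10p - q = -14 and 2p + 5q = 72.
Solving simultaneously gives p = -1/24, q = 173/12.

p = -1/24, q = 173/12, maximum f = 215/3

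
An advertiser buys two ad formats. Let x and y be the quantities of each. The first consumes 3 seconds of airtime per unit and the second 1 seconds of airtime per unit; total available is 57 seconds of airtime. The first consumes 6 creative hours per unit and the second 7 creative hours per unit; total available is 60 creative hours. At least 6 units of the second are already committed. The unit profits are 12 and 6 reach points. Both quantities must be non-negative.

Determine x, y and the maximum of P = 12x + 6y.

x = 3, y = 6, maximum P = 72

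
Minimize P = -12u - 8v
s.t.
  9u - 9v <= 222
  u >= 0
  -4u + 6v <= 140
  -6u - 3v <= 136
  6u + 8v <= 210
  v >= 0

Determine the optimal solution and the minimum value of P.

Extreme points and P = -12u - 8v:
  (611/21, 31/7) → P = -2692/7
  (74/3, 0) → P = -296
  (0, 70/3) → P = -560/3
  (0, 0) → P = 0
  (35/17, 420/17) → P = -3780/17

At the optimal vertex, 9u - 9v = 222 and 6u + 8v = 210.
Solving simultaneously gives u = 611/21, v = 31/7.

u = 611/21, v = 31/7, minimum P = -2692/7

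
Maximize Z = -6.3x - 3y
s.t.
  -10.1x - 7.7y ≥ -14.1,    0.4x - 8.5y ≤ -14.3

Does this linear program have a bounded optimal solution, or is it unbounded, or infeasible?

From the feasible point (974/8893, 15007/8893), moving in the direction (-8.5, -0.4) keeps every constraint satisfied while Z increases without bound.

unbounded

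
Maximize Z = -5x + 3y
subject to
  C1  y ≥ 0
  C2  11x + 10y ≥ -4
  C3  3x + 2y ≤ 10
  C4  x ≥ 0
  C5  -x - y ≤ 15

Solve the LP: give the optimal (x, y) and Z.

Corner points and Z = -5x + 3y:
  (10/3, 0) → Z = -50/3
  (0, 0) → Z = 0
  (0, 5) → Z = 15

x = 0, y = 5, maximum Z = 15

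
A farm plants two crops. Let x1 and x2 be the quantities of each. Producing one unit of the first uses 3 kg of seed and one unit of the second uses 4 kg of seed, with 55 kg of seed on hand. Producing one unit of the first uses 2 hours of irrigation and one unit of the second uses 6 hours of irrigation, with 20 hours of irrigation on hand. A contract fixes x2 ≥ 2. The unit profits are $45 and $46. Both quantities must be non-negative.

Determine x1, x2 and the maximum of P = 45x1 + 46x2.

x1 = 4, x2 = 2, maximum P = 272

Vertices and P = 45x1 + 46x2:
  (0, 10/3) → P = 460/3
  (0, 2) → P = 92
  (4, 2) → P = 272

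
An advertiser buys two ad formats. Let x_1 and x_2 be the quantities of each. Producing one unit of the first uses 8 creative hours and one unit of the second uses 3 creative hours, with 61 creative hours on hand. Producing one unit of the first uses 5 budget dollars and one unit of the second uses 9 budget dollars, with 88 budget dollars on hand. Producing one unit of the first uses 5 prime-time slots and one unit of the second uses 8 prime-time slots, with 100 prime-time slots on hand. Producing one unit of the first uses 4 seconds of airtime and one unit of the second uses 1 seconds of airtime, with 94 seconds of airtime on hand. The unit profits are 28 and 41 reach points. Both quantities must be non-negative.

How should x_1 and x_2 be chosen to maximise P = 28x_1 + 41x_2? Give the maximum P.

x_1 = 5, x_2 = 7, maximum P = 427

Corner points and P = 28x_1 + 41x_2:
  (0, 0) → P = 0
  (0, 88/9) → P = 3608/9
  (61/8, 0) → P = 427/2
  (5, 7) → P = 427

The binding constraints are 8x_1 + 3x_2 = 61 and 5x_1 + 9x_2 = 88.
Solving simultaneously gives x_1 = 5, x_2 = 7.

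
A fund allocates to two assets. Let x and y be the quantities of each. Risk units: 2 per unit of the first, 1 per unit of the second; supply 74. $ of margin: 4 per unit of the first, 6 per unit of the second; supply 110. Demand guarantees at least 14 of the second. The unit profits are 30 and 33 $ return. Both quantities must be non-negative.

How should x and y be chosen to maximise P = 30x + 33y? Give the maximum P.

Extreme points and P = 30x + 33y:
  (0, 55/3) → P = 605
  (0, 14) → P = 462
  (13/2, 14) → P = 657

x = 13/2, y = 14, maximum P = 657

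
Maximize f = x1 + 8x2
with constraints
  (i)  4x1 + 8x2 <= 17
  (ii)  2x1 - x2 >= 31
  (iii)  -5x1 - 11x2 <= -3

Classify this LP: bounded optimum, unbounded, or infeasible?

Feasible corners and f = x1 + 8x2:
  (53/4, -9/2) → f = -91/4
  (163/4, -73/4) → f = -421/4
  (344/27, -149/27) → f = -848/27
The feasible region has finitely many vertices and no improving ray; the maximum is -91/4 at (53/4, -9/2).

bounded optimum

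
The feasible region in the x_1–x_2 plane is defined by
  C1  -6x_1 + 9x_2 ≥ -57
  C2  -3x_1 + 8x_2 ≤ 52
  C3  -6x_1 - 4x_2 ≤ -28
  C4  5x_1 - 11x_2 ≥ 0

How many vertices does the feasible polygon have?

3

Of the 6 pairwise boundary intersections, those satisfying every inequality are:
  (80/13, -29/13)
  (209/7, 95/7)
  (154/43, 70/43)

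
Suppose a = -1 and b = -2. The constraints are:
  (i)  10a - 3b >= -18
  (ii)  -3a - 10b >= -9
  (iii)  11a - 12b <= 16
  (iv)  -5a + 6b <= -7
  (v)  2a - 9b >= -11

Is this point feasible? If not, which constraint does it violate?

(i): -4 ≥ -18 ✓
(ii): 23 ≥ -9 ✓
(iii): 13 ≤ 16 ✓
(iv): -7 ≤ -7 ✓
(v): 16 ≥ -11 ✓

feasible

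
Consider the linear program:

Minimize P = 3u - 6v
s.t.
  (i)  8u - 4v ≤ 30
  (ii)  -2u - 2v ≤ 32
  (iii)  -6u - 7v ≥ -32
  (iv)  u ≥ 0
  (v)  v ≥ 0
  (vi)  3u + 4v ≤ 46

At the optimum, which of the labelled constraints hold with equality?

(iii) and (iv)

Vertices and P = 3u - 6v:
  (169/40, 19/20) → P = 279/40
  (15/4, 0) → P = 45/4
  (0, 32/7) → P = -192/7
  (0, 0) → P = 0

The minimum is at (0, 32/7). Substituting into each constraint, equality holds for (iii) and (iv); the remaining constraints have slack.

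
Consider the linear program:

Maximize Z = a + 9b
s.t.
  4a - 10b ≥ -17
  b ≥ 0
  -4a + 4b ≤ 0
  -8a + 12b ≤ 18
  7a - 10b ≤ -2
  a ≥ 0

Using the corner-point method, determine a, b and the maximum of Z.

a = 5, b = 37/10, maximum Z = 383/10

Feasible corners and Z = a + 9b:
  (17/6, 17/6) → Z = 85/3
  (5, 37/10) → Z = 383/10
  (2/3, 2/3) → Z = 20/3

At the optimal vertex, 4a - 10b = -17 and 7a - 10b = -2.
Solving simultaneously gives a = 5, b = 37/10.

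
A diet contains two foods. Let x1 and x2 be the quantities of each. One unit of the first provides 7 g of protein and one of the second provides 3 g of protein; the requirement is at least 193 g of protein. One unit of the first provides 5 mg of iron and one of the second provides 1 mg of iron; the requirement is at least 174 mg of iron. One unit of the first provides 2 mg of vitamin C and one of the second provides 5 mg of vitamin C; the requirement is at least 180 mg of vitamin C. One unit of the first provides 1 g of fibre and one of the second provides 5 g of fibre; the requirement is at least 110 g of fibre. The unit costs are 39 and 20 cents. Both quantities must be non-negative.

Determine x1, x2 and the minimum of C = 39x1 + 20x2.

x1 = 30, x2 = 24, minimum C = 1650

The feasible region is unbounded (it extends along (0, 1), (1, 0)), but C strictly increases along every unbounded feasible direction, so there is no improving ray and the minimum is attained at a vertex.

The binding constraints are 5x1 + x2 = 174 and 2x1 + 5x2 = 180.
Solving simultaneously gives x1 = 30, x2 = 24.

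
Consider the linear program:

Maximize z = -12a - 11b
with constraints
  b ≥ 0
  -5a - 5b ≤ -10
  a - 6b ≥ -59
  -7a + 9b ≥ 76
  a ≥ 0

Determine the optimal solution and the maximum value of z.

Feasible corners and z = -12a - 11b:
  (25/11, 337/33) → z = -4607/33
  (0, 59/6) → z = -649/6
  (0, 76/9) → z = -836/9

The optimum lies where -7a + 9b = 76 and a = 0.
Solving simultaneously gives a = 0, b = 76/9.

a = 0, b = 76/9, maximum z = -836/9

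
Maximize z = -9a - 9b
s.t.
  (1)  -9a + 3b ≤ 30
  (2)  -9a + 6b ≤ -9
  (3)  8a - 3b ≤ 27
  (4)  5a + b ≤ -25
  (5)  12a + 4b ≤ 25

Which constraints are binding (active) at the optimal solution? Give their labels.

Corner points and z = -9a - 9b:
  (-23/3, -13) → z = 186
  (-57, -161) → z = 1962
  (-47/13, -90/13) → z = 1233/13
  (-48/23, -335/23) → z = 3447/23

The maximum is at (-57, -161). Substituting into each constraint, equality holds for (1) and (3); the remaining constraints have slack.

(1) and (3)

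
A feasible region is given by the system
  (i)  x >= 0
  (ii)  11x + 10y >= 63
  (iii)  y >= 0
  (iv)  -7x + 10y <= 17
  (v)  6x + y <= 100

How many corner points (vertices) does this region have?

Of the 10 pairwise boundary intersections, those satisfying every inequality are:
  (63/11, 0)
  (23/9, 157/45)
  (50/3, 0)
  (983/67, 802/67)

4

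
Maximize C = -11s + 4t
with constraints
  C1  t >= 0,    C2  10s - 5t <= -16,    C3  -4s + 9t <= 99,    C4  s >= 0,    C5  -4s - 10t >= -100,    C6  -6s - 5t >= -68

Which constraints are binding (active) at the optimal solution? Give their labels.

Corner points and C = -11s + 4t:
  (0, 16/5) → C = 64/5
  (17/6, 133/15) → C = 43/10
  (0, 10) → C = 40

The maximum is at (0, 10). Substituting into each constraint, equality holds for C4 and C5; the remaining constraints have slack.

C4 and C5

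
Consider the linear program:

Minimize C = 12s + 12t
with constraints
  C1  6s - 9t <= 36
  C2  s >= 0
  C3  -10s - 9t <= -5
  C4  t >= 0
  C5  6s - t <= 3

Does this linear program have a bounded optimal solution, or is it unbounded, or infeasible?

bounded optimum

Corner points and C = 12s + 12t:
  (0, 5/9) → C = 20/3
  (1/2, 0) → C = 6
The feasible region has finitely many vertices and no improving ray; the minimum is 6 at (1/2, 0).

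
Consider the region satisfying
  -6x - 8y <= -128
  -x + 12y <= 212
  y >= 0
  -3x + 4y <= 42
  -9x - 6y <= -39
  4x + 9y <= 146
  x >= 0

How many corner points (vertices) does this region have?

Of the 21 pairwise boundary intersections, those satisfying every inequality are:
  (64/3, 0)
  (11/3, 53/4)
  (73/2, 0)
  (206/43, 606/43)

4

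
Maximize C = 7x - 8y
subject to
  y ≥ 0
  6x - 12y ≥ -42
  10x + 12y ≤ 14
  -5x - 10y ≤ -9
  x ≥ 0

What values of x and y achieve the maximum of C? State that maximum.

Vertices and C = 7x - 8y:
  (4/5, 1/2) → C = 8/5
  (0, 7/6) → C = -28/3
  (0, 9/10) → C = -36/5

The optimum lies where 10x + 12y = 14 and -5x - 10y = -9.
Solving simultaneously gives x = 4/5, y = 1/2.

x = 4/5, y = 1/2, maximum C = 8/5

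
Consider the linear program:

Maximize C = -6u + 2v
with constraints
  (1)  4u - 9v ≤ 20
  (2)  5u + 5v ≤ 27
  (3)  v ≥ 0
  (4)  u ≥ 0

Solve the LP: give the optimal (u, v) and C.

u = 0, v = 27/5, maximum C = 54/5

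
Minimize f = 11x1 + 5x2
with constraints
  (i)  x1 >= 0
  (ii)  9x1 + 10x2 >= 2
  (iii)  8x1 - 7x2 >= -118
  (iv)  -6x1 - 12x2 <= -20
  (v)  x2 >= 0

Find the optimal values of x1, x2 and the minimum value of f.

Corner points and f = 11x1 + 5x2:
  (0, 118/7) → f = 590/7
  (0, 5/3) → f = 25/3
  (10/3, 0) → f = 110/3
The feasible region is unbounded (it extends along (7, 8), (1, 0)), but f strictly increases along every unbounded feasible direction, so there is no improving ray and the minimum is attained at a vertex.

x1 = 0, x2 = 5/3, minimum f = 25/3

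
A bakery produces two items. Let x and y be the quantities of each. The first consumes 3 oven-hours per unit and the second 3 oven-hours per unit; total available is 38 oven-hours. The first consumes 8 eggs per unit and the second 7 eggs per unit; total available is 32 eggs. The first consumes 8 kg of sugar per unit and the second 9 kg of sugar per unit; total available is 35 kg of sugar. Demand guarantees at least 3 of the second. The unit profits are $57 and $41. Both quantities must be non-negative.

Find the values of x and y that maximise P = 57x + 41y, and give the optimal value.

x = 1, y = 3, maximum P = 180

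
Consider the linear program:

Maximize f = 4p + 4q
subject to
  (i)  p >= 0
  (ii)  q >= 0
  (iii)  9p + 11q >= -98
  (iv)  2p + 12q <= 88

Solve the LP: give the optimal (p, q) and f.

p = 44, q = 0, maximum f = 176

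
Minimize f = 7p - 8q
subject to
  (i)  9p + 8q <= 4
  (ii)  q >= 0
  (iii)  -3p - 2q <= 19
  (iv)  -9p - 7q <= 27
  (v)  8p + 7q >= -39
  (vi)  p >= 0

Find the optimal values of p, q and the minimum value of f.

p = 0, q = 1/2, minimum f = -4

Vertices and f = 7p - 8q:
  (4/9, 0) → f = 28/9
  (0, 1/2) → f = -4
  (0, 0) → f = 0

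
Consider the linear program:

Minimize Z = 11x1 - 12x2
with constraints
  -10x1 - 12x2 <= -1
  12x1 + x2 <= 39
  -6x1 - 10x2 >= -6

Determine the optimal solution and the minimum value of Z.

x1 = -31/14, x2 = 27/14, minimum Z = -95/2

Corner points and Z = 11x1 - 12x2:
  (467/134, -189/67) → Z = 9673/134
  (-31/14, 27/14) → Z = -95/2
  (64/19, -27/19) → Z = 1028/19

The binding constraints are -10x1 - 12x2 = -1 and -6x1 - 10x2 = -6.
Solving simultaneously gives x1 = -31/14, x2 = 27/14.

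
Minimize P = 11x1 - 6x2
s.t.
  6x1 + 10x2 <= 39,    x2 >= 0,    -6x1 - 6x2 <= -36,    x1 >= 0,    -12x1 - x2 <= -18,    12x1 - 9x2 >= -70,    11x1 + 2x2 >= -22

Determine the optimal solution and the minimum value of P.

x1 = 21/4, x2 = 3/4, minimum P = 213/4

Extreme points and P = 11x1 - 6x2:
  (13/2, 0) → P = 143/2
  (21/4, 3/4) → P = 213/4
  (6, 0) → P = 66

At the optimal vertex, 6x1 + 10x2 = 39 and -6x1 - 6x2 = -36.
Solving simultaneously gives x1 = 21/4, x2 = 3/4.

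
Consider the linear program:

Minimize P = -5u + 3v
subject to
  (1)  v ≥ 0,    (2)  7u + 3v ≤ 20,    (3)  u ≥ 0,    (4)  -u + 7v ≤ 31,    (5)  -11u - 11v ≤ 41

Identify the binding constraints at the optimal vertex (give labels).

Vertices and P = -5u + 3v:
  (20/7, 0) → P = -100/7
  (0, 0) → P = 0
  (47/52, 237/52) → P = 119/13
  (0, 31/7) → P = 93/7

The minimum is at (20/7, 0). Substituting into each constraint, equality holds for (1) and (2); the remaining constraints have slack.

(1) and (2)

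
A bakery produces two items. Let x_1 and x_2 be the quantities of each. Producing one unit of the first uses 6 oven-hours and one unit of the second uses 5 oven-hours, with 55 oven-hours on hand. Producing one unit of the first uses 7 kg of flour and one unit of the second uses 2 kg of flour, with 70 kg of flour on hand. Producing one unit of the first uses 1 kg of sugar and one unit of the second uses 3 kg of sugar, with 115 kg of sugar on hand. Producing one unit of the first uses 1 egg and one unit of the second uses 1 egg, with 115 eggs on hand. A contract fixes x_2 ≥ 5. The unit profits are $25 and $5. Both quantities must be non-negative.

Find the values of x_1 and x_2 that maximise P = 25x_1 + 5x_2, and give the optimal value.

Corner points and P = 25x_1 + 5x_2:
  (0, 11) → P = 55
  (0, 5) → P = 25
  (5, 5) → P = 150

The optimum lies where 6x_1 + 5x_2 = 55 and x_2 = 5.
Solving simultaneously gives x_1 = 5, x_2 = 5.

x_1 = 5, x_2 = 5, maximum P = 150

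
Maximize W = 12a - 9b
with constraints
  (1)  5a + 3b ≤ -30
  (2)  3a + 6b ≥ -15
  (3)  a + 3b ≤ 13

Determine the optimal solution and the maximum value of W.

a = -45/7, b = 5/7, maximum W = -585/7

Feasible corners and W = 12a - 9b:
  (-45/7, 5/7) → W = -585/7
  (-43/4, 95/12) → W = -801/4
  (-41, 18) → W = -654

The binding constraints are 5a + 3b = -30 and 3a + 6b = -15.
Solving simultaneously gives a = -45/7, b = 5/7.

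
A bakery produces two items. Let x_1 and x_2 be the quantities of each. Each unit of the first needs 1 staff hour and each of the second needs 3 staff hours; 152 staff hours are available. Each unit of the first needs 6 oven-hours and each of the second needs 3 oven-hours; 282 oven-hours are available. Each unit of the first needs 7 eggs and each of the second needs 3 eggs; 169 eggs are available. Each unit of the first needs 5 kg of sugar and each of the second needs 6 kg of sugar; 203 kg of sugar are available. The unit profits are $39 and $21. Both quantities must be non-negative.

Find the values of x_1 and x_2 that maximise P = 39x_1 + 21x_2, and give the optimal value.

Corner points and P = 39x_1 + 21x_2:
  (0, 0) → P = 0
  (0, 203/6) → P = 1421/2
  (169/7, 0) → P = 6591/7
  (15, 64/3) → P = 1033

The binding constraints are 7x_1 + 3x_2 = 169 and 5x_1 + 6x_2 = 203.
Solving simultaneously gives x_1 = 15, x_2 = 64/3.

x_1 = 15, x_2 = 64/3, maximum P = 1033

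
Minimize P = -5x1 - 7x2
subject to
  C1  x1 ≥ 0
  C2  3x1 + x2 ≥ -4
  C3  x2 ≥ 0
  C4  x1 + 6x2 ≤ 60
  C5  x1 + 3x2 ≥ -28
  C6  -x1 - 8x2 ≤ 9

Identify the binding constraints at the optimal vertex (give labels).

C3 and C4

Feasible corners and P = -5x1 - 7x2:
  (0, 0) → P = 0
  (0, 10) → P = -70
  (60, 0) → P = -300

The minimum is at (60, 0). Substituting into each constraint, equality holds for C3 and C4; the remaining constraints have slack.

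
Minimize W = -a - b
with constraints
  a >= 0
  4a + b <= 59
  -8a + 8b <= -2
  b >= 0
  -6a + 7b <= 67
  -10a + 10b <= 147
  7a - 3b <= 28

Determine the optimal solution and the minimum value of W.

Feasible corners and W = -a - b:
  (1/4, 0) → W = -1/4
  (109/16, 105/16) → W = -107/8
  (4, 0) → W = -4

At the optimal vertex, -8a + 8b = -2 and 7a - 3b = 28.
Solving simultaneously gives a = 109/16, b = 105/16.

a = 109/16, b = 105/16, minimum W = -107/8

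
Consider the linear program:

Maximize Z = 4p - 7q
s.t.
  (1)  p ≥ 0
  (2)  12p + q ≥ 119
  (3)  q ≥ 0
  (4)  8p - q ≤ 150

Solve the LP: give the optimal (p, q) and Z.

Feasible corners and Z = 4p - 7q:
  (0, 119) → Z = -833
  (119/12, 0) → Z = 119/3
  (75/4, 0) → Z = 75
The feasible region is unbounded (it extends along (0, 1), (1, 8)), but Z strictly decreases along every unbounded feasible direction, so there is no improving ray and the maximum is attained at a vertex.

The optimum lies where q = 0 and 8p - q = 150.
Solving simultaneously gives p = 75/4, q = 0.

p = 75/4, q = 0, maximum Z = 75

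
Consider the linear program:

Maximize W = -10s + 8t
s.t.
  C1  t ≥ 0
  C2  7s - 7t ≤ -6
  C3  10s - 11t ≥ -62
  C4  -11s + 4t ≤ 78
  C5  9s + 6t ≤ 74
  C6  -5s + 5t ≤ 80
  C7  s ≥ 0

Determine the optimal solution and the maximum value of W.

Vertices and W = -10s + 8t:
  (482/105, 572/105) → W = -244/105
  (0, 6/7) → W = 48/7
  (442/159, 1298/159) → W = 1988/53
  (0, 62/11) → W = 496/11

At the optimal vertex, 10s - 11t = -62 and s = 0.
Solving simultaneously gives s = 0, t = 62/11.

s = 0, t = 62/11, maximum W = 496/11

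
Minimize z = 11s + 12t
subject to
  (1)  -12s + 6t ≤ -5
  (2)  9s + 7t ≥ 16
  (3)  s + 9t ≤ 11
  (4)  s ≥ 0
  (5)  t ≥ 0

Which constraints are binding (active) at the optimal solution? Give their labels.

Feasible corners and z = 11s + 12t:
  (131/138, 49/46) → z = 3205/138
  (37/38, 127/114) → z = 915/38
  (16/9, 0) → z = 176/9
  (11, 0) → z = 121

The minimum is at (16/9, 0). Substituting into each constraint, equality holds for (2) and (5); the remaining constraints have slack.

(2) and (5)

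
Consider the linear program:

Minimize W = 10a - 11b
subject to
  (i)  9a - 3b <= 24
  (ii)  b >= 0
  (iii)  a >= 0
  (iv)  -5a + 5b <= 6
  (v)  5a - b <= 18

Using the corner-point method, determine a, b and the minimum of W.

a = 23/5, b = 29/5, minimum W = -89/5

Extreme points and W = 10a - 11b:
  (8/3, 0) → W = 80/3
  (23/5, 29/5) → W = -89/5
  (0, 0) → W = 0
  (0, 6/5) → W = -66/5

The optimum lies where 9a - 3b = 24 and -5a + 5b = 6.
Solving simultaneously gives a = 23/5, b = 29/5.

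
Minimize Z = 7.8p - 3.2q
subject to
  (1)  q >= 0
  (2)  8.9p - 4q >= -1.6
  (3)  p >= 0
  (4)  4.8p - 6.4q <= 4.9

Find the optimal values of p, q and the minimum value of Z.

Extreme points and Z = 7.8p - 3.2q:
  (0, 0) → Z = 0
  (49/48, 0) → Z = 637/80
  (0, 2/5) → Z = -32/25
The feasible region is unbounded (it extends along (40, 89), (4, 3)), but Z strictly increases along every unbounded feasible direction, so there is no improving ray and the minimum is attained at a vertex.

p = 0, q = 0.4, minimum Z = -1.28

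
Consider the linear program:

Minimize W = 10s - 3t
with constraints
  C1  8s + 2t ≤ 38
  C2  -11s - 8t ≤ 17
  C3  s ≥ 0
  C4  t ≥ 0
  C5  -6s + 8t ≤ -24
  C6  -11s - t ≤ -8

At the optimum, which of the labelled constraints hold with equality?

Extreme points and W = 10s - 3t:
  (19/4, 0) → W = 95/2
  (88/19, 9/19) → W = 853/19
  (4, 0) → W = 40

The minimum is at (4, 0). Substituting into each constraint, equality holds for C4 and C5; the remaining constraints have slack.

C4 and C5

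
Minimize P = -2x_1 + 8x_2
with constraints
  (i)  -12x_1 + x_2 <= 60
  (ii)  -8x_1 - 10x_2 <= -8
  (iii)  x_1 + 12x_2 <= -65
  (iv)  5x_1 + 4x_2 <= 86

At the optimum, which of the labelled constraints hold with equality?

(ii) and (iv)

Extreme points and P = -2x_1 + 8x_2:
  (373/43, -264/43) → P = -2858/43
  (46, -36) → P = -380
  (323/14, -411/56) → P = -734/7

The minimum is at (46, -36). Substituting into each constraint, equality holds for (ii) and (iv); the remaining constraints have slack.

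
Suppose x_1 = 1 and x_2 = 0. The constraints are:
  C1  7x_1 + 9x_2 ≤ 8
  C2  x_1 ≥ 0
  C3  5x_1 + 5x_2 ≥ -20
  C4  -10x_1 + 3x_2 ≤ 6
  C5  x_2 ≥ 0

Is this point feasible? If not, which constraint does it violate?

feasible

C1: 7 ≤ 8 ✓
C2: 1 ≥ 0 ✓
C3: 5 ≥ -20 ✓
C4: -10 ≤ 6 ✓
C5: 0 ≥ 0 ✓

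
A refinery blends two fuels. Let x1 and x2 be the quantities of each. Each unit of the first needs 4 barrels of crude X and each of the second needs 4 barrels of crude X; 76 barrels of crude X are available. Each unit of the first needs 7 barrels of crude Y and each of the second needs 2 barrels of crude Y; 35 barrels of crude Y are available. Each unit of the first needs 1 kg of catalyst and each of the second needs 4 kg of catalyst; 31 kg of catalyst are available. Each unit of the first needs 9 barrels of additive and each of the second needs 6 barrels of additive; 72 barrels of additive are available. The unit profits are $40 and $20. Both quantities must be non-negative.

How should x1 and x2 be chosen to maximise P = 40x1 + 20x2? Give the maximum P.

x1 = 3, x2 = 7, maximum P = 260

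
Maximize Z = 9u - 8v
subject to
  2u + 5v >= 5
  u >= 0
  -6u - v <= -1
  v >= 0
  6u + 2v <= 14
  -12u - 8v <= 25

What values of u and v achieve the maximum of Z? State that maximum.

The binding constraints are 2u + 5v = 5 and 6u + 2v = 14.
Solving simultaneously gives u = 30/13, v = 1/13.

u = 30/13, v = 1/13, maximum Z = 262/13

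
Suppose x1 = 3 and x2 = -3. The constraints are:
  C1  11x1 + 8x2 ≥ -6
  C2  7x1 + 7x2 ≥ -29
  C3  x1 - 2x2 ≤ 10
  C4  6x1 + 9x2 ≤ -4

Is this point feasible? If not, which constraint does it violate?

feasible

C1: 9 ≥ -6 ✓
C2: 0 ≥ -29 ✓
C3: 9 ≤ 10 ✓
C4: -9 ≤ -4 ✓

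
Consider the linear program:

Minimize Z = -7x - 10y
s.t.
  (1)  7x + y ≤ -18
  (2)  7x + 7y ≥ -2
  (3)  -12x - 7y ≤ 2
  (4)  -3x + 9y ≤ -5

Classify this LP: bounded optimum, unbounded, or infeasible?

The boundaries 7x + y = -18 and -12x - 7y = 2 meet at (-124/37, 202/37), but that point violates -3x + 9y ≤ -5. Every candidate vertex is excluded by some other constraint, so the feasible region is empty.

infeasible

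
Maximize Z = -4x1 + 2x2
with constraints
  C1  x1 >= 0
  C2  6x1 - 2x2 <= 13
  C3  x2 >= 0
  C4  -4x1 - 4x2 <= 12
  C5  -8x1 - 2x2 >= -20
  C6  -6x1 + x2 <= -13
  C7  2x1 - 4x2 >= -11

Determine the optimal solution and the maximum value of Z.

x1 = 23/10, x2 = 4/5, maximum Z = -38/5

Extreme points and Z = -4x1 + 2x2:
  (13/6, 0) → Z = -26/3
  (33/14, 4/7) → Z = -58/7
  (23/10, 4/5) → Z = -38/5

The binding constraints are -8x1 - 2x2 = -20 and -6x1 + x2 = -13.
Solving simultaneously gives x1 = 23/10, x2 = 4/5.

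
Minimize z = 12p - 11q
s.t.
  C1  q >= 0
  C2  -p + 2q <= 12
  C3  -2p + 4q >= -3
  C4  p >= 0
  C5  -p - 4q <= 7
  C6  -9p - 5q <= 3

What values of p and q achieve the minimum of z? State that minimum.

p = 0, q = 6, minimum z = -66

Feasible corners and z = 12p - 11q:
  (3/2, 0) → z = 18
  (0, 0) → z = 0
  (0, 6) → z = -66
The feasible region is unbounded (it extends along (2, 1)), but z strictly increases along every unbounded feasible direction, so there is no improving ray and the minimum is attained at a vertex.

The binding constraints are -p + 2q = 12 and p = 0.
Solving simultaneously gives p = 0, q = 6.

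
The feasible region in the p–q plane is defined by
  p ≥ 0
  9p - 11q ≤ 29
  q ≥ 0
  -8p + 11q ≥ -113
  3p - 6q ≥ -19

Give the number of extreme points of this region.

Intersecting each pair of boundary lines and keeping only the points that satisfy every inequality leaves:
  (0, 0)
  (0, 19/6)
  (29/9, 0)
  (383/21, 86/7)

4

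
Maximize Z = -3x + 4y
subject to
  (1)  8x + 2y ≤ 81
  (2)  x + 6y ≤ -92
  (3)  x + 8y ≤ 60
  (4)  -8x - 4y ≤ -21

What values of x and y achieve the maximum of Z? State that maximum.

x = 247/22, y = -757/44, maximum Z = -205/2

Feasible corners and Z = -3x + 4y:
  (335/23, -817/46) → Z = -2639/23
  (141/8, -30) → Z = -1383/8
  (247/22, -757/44) → Z = -205/2

The binding constraints are x + 6y = -92 and -8x - 4y = -21.
Solving simultaneously gives x = 247/22, y = -757/44.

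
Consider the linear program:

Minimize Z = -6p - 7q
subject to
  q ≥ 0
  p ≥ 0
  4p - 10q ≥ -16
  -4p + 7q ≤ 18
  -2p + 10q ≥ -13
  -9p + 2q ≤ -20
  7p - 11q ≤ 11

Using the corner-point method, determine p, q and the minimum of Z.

p = 11, q = 6, minimum Z = -108

Extreme points and Z = -6p - 7q:
  (116/41, 112/41) → Z = -1480/41
  (11, 6) → Z = -108
  (198/85, 41/85) → Z = -295/17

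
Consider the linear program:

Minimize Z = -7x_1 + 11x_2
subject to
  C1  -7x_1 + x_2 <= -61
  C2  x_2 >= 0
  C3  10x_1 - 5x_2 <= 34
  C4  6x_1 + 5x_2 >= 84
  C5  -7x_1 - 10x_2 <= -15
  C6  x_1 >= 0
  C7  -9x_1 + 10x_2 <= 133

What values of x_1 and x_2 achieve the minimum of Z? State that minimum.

x_1 = 271/25, x_2 = 372/25, minimum Z = 439/5

The optimum lies where -7x_1 + x_2 = -61 and 10x_1 - 5x_2 = 34.
Solving simultaneously gives x_1 = 271/25, x_2 = 372/25.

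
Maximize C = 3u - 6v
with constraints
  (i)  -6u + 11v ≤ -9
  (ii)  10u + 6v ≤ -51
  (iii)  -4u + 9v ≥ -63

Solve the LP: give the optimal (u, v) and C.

The optimum lies where 10u + 6v = -51 and -4u + 9v = -63.
Solving simultaneously gives u = -27/38, v = -139/19.

u = -27/38, v = -139/19, maximum C = 1587/38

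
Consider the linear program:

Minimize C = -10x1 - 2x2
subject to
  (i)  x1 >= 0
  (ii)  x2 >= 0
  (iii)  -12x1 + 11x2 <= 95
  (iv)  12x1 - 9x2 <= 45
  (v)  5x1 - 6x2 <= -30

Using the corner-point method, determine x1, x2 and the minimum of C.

x1 = 225/4, x2 = 70, minimum C = -1405/2

Vertices and C = -10x1 - 2x2:
  (0, 95/11) → C = -190/11
  (0, 5) → C = -10
  (225/4, 70) → C = -1405/2
  (20, 65/3) → C = -730/3

The optimum lies where -12x1 + 11x2 = 95 and 12x1 - 9x2 = 45.
Solving simultaneously gives x1 = 225/4, x2 = 70.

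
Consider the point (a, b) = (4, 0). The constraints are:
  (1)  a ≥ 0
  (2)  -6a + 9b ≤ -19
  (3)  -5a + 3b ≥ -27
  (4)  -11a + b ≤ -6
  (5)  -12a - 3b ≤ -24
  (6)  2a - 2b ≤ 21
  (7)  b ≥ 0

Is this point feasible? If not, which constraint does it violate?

feasible

(1): 4 ≥ 0 ✓
(2): -24 ≤ -19 ✓
(3): -20 ≥ -27 ✓
(4): -44 ≤ -6 ✓
(5): -48 ≤ -24 ✓
(6): 8 ≤ 21 ✓
(7): 0 ≥ 0 ✓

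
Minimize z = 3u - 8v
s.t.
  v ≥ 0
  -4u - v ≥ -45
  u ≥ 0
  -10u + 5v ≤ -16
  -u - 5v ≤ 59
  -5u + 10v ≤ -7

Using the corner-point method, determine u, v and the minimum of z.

The binding constraints are -4u - v = -45 and -5u + 10v = -7.
Solving simultaneously gives u = 457/45, v = 197/45.

u = 457/45, v = 197/45, minimum z = -41/9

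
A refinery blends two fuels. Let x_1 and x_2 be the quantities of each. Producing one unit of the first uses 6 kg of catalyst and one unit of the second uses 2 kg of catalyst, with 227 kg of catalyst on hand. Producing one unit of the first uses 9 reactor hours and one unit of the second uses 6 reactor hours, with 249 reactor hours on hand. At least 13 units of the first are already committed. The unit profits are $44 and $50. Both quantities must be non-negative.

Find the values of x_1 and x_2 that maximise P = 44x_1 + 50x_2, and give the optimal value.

Feasible corners and P = 44x_1 + 50x_2:
  (83/3, 0) → P = 3652/3
  (13, 0) → P = 572
  (13, 22) → P = 1672

x_1 = 13, x_2 = 22, maximum P = 1672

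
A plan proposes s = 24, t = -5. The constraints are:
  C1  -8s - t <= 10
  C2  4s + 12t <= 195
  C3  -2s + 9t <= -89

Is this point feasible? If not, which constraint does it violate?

feasible

C1: -187 ≤ 10 ✓
C2: 36 ≤ 195 ✓
C3: -93 ≤ -89 ✓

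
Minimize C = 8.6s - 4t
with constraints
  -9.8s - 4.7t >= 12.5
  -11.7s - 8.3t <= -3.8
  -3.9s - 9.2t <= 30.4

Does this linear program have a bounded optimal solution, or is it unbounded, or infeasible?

From the feasible point (-12161/2635, 18349/2635), moving in the direction (-8.3, 11.7) keeps every constraint satisfied while C decreases without bound.

unbounded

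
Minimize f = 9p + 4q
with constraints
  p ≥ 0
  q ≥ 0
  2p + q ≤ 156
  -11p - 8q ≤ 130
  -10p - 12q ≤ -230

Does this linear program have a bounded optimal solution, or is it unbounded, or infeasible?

Extreme points and f = 9p + 4q:
  (0, 156) → f = 624
  (0, 115/6) → f = 230/3
  (78, 0) → f = 702
  (23, 0) → f = 207
The feasible region has finitely many vertices and no improving ray; the minimum is 230/3 at (0, 115/6).

bounded optimum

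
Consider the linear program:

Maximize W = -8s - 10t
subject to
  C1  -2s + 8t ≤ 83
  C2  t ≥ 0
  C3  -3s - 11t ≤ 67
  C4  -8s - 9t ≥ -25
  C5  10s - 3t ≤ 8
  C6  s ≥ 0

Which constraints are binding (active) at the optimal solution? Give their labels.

Feasible corners and W = -8s - 10t:
  (4/5, 0) → W = -32/5
  (0, 0) → W = 0
  (49/38, 31/19) → W = -506/19
  (0, 25/9) → W = -250/9

The maximum is at (0, 0). Substituting into each constraint, equality holds for C2 and C6; the remaining constraints have slack.

C2 and C6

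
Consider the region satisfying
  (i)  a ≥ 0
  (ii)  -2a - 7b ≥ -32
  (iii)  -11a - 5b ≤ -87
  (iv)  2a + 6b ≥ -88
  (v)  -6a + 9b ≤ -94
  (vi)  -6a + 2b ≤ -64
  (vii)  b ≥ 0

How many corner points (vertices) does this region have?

Intersecting each pair of boundary lines and keeping only the points that satisfy every inequality leaves:
  (473/30, 1/15)
  (16, 0)
  (47/3, 0)

3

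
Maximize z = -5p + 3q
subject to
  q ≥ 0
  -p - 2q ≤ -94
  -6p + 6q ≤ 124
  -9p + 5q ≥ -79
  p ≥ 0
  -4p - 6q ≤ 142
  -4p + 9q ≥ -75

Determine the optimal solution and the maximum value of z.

p = 158/9, q = 344/9, maximum z = 242/9

Vertices and z = -5p + 3q:
  (158/9, 344/9) → z = 242/9
  (628/23, 767/23) → z = -839/23
  (547/12, 265/4) → z = -175/6

The optimum lies where -p - 2q = -94 and -6p + 6q = 124.
Solving simultaneously gives p = 158/9, q = 344/9.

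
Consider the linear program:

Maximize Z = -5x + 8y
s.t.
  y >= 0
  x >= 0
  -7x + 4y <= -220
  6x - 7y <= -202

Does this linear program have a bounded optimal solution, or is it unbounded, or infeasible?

From the feasible point (2348/25, 2734/25), moving in the direction (7, 6) keeps every constraint satisfied while Z increases without bound.

unbounded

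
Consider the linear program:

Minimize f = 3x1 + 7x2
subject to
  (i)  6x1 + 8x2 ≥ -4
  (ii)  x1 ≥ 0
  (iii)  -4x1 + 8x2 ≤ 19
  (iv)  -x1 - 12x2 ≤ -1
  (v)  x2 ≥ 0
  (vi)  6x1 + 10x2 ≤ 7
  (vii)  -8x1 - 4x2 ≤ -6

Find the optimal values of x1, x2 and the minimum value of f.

x1 = 17/23, x2 = 1/46, minimum f = 109/46

Vertices and f = 3x1 + 7x2:
  (1, 0) → f = 3
  (17/23, 1/46) → f = 109/46
  (7/6, 0) → f = 7/2
  (4/7, 5/14) → f = 59/14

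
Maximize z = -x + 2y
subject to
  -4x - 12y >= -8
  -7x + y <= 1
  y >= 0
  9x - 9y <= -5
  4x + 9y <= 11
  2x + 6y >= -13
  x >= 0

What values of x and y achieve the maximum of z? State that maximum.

Corner points and z = -x + 2y:
  (1/12, 23/36) → z = 43/36
  (0, 2/3) → z = 4/3
  (0, 5/9) → z = 10/9

The optimum lies where -4x - 12y = -8 and x = 0.
Solving simultaneously gives x = 0, y = 2/3.

x = 0, y = 2/3, maximum z = 4/3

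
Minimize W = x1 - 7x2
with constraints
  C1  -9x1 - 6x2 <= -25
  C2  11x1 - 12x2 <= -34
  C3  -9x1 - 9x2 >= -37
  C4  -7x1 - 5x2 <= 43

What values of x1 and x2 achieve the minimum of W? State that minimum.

Corner points and W = x1 - 7x2:
  (16/29, 581/174) → W = -3971/174
  (1/9, 4) → W = -251/9
  (2/3, 31/9) → W = -211/9

x1 = 1/9, x2 = 4, minimum W = -251/9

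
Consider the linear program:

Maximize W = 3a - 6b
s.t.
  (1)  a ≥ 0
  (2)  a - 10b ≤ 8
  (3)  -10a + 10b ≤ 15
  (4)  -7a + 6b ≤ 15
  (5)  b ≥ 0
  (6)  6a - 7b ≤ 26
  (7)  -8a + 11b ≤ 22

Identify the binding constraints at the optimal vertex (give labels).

(5) and (6)

Extreme points and W = 3a - 6b:
  (0, 3/2) → W = -9
  (0, 0) → W = 0
  (11/6, 10/3) → W = -29/2
  (13/3, 0) → W = 13
  (44, 34) → W = -72

The maximum is at (13/3, 0). Substituting into each constraint, equality holds for (5) and (6); the remaining constraints have slack.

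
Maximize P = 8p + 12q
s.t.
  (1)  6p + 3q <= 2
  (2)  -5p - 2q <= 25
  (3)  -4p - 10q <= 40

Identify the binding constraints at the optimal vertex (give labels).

(1) and (2)

Feasible corners and P = 8p + 12q:
  (-79/3, 160/3) → P = 1288/3
  (35/12, -31/6) → P = -116/3
  (-85/21, -50/21) → P = -1280/21

The maximum is at (-79/3, 160/3). Substituting into each constraint, equality holds for (1) and (2); the remaining constraints have slack.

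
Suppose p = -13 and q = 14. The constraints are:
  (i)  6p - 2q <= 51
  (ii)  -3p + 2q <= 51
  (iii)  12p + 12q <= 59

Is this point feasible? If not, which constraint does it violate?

not feasible — violates (ii)

Constraint (ii): -3p + 2q = 67, which is not ≤ 51. All other constraints are satisfied.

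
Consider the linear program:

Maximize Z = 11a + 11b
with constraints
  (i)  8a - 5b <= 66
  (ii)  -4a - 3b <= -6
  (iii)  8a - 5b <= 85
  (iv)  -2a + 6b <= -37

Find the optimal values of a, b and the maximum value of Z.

Extreme points and Z = 11a + 11b:
  (57/11, -54/11) → Z = 3
  (211/38, -82/19) → Z = 517/38
  (49/10, -68/15) → Z = 121/30

a = 211/38, b = -82/19, maximum Z = 517/38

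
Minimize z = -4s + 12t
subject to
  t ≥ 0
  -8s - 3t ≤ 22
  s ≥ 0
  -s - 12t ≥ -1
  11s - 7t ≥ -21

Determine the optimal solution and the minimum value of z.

Corner points and z = -4s + 12t:
  (0, 0) → z = 0
  (1, 0) → z = -4
  (0, 1/12) → z = 1

s = 1, t = 0, minimum z = -4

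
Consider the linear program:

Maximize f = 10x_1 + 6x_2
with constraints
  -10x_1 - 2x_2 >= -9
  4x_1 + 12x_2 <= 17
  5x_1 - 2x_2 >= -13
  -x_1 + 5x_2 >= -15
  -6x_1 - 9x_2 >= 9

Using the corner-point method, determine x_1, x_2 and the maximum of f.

The optimum lies where -10x_1 - 2x_2 = -9 and -6x_1 - 9x_2 = 9.
Solving simultaneously gives x_1 = 33/26, x_2 = -24/13.

x_1 = 33/26, x_2 = -24/13, maximum f = 21/13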